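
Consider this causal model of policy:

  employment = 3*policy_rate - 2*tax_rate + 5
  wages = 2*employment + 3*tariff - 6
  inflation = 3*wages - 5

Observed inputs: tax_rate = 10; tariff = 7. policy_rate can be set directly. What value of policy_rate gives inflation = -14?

policy_rate = 2

Substituting into the employment equation gives employment = 3*policy_rate - 15.
Substituting into the wages equation gives wages = 6*policy_rate - 15.
Substituting into the inflation equation gives inflation = 18*policy_rate - 50.
Solve 18*policy_rate - 50 = -14: policy_rate = (-14 + 50) / 18 = 2.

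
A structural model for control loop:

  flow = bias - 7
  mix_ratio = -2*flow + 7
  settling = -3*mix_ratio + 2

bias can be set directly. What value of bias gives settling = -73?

Substituting into the mix_ratio equation gives mix_ratio = -2*bias + 21.
So settling = 6*bias - 61.
Solve 6*bias - 61 = -73: bias = (-73 + 61) / 6 = -2.

bias = -2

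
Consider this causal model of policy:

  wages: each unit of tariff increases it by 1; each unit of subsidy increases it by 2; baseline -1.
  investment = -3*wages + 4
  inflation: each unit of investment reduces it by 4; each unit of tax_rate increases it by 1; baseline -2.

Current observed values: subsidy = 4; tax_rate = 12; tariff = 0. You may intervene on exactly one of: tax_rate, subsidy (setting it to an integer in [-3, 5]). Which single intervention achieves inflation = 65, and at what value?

set tax_rate = -1

Intervening on tax_rate: with other inputs at their observed values, inflation = tax_rate + 66. Solving for 65 gives tax_rate = -1, within [-3, 5].
Intervening on subsidy: inflation = 24*subsidy - 18. Reaching 65 requires subsidy = 83/24, not an integer.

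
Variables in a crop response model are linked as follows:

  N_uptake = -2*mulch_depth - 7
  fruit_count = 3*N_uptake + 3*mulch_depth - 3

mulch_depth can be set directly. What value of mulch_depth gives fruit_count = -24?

Substituting into the fruit_count equation gives fruit_count = -3*mulch_depth - 24.
Solve -3*mulch_depth - 24 = -24: mulch_depth = (-24 + 24) / -3 = 0.

mulch_depth = 0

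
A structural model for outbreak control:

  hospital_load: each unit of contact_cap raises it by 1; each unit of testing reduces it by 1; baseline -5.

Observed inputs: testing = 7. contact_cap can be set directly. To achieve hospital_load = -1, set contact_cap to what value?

Substituting into the hospital_load equation gives hospital_load = contact_cap - 12.
Solve contact_cap - 12 = -1: contact_cap = (-1 + 12) / 1 = 11.

contact_cap = 11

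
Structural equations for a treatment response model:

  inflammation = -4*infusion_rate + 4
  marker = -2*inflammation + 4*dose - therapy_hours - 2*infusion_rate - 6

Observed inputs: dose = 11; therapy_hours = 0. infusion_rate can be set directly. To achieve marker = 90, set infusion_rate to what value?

infusion_rate = 10

Substituting into the marker equation gives marker = 6*infusion_rate + 30.
Solve 6*infusion_rate + 30 = 90: infusion_rate = (90 - 30) / 6 = 10.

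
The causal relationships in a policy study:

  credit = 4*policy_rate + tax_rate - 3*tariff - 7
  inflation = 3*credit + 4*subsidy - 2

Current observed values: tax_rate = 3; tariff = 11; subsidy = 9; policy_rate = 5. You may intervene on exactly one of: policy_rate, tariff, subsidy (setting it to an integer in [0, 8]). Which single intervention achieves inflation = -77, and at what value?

set policy_rate = 0

Intervening on policy_rate: with other inputs at their observed values, inflation = 12*policy_rate - 77. Solving for -77 gives policy_rate = 0, within [0, 8].
Intervening on tariff: inflation = -9*tariff + 82. Reaching -77 requires tariff = 53/3, not an integer.
Intervening on subsidy: inflation = 4*subsidy - 53. Reaching -77 requires subsidy = -6, outside [0, 8].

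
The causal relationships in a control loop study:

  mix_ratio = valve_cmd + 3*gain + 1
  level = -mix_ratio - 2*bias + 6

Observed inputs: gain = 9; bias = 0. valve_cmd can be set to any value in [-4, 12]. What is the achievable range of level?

Substituting into the mix_ratio equation gives mix_ratio = valve_cmd + 28.
Substituting into the level equation gives level = -valve_cmd - 22.
Linear in valve_cmd, so extremes are at the endpoints: valve_cmd = -4 gives level = -18; valve_cmd = 12 gives level = -34.

-34 to -18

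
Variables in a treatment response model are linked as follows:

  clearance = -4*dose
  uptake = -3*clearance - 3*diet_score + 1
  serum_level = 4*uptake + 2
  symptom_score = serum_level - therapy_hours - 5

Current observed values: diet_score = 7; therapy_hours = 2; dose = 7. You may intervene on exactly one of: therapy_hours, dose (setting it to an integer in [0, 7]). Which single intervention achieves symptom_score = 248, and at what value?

Intervening on therapy_hours: with other inputs at their observed values, symptom_score = -therapy_hours + 253. Solving for 248 gives therapy_hours = 5, within [0, 7].
Intervening on dose: symptom_score = 48*dose - 85. Reaching 248 requires dose = 111/16, not an integer.

set therapy_hours = 5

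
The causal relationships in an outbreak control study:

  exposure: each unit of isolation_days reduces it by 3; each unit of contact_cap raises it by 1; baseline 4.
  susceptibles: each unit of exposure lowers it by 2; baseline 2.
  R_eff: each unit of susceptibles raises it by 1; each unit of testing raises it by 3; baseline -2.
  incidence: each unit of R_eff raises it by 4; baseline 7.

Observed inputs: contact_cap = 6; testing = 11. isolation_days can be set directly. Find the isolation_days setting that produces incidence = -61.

isolation_days = -5

Substituting into the exposure equation gives exposure = -3*isolation_days + 10.
Substituting into the susceptibles equation gives susceptibles = 6*isolation_days - 18.
This gives R_eff = 6*isolation_days + 13.
So incidence = 24*isolation_days + 59.
Solve 24*isolation_days + 59 = -61: isolation_days = (-61 - 59) / 24 = -5.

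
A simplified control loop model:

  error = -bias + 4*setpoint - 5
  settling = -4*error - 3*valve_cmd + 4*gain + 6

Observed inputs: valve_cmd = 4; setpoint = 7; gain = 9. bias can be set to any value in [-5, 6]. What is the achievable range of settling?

-82 to -38

Substituting into the error equation gives error = -bias + 23.
So settling = 4*bias - 62.
Linear in bias, so extremes are at the endpoints: bias = -5 gives settling = -82; bias = 6 gives settling = -38.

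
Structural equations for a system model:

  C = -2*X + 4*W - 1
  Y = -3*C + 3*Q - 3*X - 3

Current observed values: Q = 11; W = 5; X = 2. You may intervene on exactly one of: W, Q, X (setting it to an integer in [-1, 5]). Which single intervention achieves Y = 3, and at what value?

set W = 3

Intervening on W: with other inputs at their observed values, Y = -12*W + 39. Solving for 3 gives W = 3, within [-1, 5].
Intervening on Q: Y = 3*Q - 54. Reaching 3 requires Q = 19, outside [-1, 5].
Intervening on X: Y = 3*X - 27. Reaching 3 requires X = 10, outside [-1, 5].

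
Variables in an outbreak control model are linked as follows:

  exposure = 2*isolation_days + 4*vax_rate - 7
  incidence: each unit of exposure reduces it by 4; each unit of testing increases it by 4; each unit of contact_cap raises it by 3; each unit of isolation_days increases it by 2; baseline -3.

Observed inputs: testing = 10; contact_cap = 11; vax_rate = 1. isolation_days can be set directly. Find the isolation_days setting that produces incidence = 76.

isolation_days = 1

Substituting into the exposure equation gives exposure = 2*isolation_days - 3.
So incidence = -6*isolation_days + 82.
Solve -6*isolation_days + 82 = 76: isolation_days = (76 - 82) / -6 = 1.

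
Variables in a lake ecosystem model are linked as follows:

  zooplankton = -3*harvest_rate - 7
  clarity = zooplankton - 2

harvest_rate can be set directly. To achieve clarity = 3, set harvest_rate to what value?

Substituting into the clarity equation gives clarity = -3*harvest_rate - 9.
Solve -3*harvest_rate - 9 = 3: harvest_rate = (3 + 9) / -3 = -4.

harvest_rate = -4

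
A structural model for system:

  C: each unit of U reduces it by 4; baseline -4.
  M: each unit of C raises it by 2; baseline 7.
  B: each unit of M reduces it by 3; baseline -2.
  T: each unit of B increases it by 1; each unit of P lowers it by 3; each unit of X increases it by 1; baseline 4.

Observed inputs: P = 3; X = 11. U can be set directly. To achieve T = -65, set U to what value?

U = -3

Substituting into the M equation gives M = -8*U - 1.
Substituting into the B equation gives B = 24*U + 1.
This gives T = 24*U + 7.
Solve 24*U + 7 = -65: U = (-65 - 7) / 24 = -3.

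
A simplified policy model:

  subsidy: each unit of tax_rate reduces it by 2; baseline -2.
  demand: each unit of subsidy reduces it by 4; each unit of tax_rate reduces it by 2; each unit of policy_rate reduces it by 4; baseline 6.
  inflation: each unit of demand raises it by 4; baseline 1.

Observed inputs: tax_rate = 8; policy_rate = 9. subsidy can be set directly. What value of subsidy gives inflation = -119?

Intervening on subsidy fixes its value directly, overriding its dependence on tax_rate.
Substituting into the demand equation gives demand = -4*subsidy - 46.
Substituting into the inflation equation gives inflation = -16*subsidy - 183.
Solve -16*subsidy - 183 = -119: subsidy = (-119 + 183) / -16 = -4.

subsidy = -4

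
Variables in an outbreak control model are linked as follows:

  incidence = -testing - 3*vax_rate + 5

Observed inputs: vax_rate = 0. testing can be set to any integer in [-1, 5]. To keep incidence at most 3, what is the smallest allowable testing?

Substituting into the incidence equation gives incidence = -testing + 5.
Require -testing + 5 ≤ 3, so testing ≥ 2.
The smallest integer in [-1, 5] satisfying this is 2.

testing = 2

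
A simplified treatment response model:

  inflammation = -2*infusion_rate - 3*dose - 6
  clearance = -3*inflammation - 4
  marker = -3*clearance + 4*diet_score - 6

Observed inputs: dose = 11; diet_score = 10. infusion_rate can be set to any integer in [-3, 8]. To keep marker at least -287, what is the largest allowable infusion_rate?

Substituting into the inflammation equation gives inflammation = -2*infusion_rate - 39.
Substituting into the clearance equation gives clearance = 6*infusion_rate + 113.
Substituting into the marker equation gives marker = -18*infusion_rate - 305.
Require -18*infusion_rate - 305 ≥ -287, so infusion_rate ≤ -1.
The largest integer in [-3, 8] satisfying this is -1.

infusion_rate = -1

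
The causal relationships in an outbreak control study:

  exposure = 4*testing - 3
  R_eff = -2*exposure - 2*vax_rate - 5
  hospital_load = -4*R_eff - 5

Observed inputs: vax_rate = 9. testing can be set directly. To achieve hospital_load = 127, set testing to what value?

Substituting into the R_eff equation gives R_eff = -8*testing - 17.
Substituting into the hospital_load equation gives hospital_load = 32*testing + 63.
Solve 32*testing + 63 = 127: testing = (127 - 63) / 32 = 2.

testing = 2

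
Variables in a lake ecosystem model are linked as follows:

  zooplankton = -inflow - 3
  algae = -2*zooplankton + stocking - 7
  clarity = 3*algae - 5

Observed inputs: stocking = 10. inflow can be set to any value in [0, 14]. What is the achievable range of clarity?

22 to 106

Substituting into the algae equation gives algae = 2*inflow + 9.
This gives clarity = 6*inflow + 22.
Linear in inflow, so extremes are at the endpoints: inflow = 0 gives clarity = 22; inflow = 14 gives clarity = 106.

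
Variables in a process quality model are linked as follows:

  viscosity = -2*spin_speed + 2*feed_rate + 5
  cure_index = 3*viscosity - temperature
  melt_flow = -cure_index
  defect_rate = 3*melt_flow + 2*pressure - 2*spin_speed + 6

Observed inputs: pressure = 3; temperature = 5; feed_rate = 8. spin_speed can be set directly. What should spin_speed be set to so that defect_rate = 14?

spin_speed = 11

Substituting into the viscosity equation gives viscosity = -2*spin_speed + 21.
Substituting into the cure_index equation gives cure_index = -6*spin_speed + 58.
Substituting into the melt_flow equation gives melt_flow = 6*spin_speed - 58.
Substituting into the defect_rate equation gives defect_rate = 16*spin_speed - 162.
Solve 16*spin_speed - 162 = 14: spin_speed = (14 + 162) / 16 = 11.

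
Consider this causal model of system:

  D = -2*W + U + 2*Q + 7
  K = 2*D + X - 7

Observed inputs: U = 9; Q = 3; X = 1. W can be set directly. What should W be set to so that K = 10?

W = 7

Substituting into the D equation gives D = -2*W + 22.
Substituting into the K equation gives K = -4*W + 38.
Solve -4*W + 38 = 10: W = (10 - 38) / -4 = 7.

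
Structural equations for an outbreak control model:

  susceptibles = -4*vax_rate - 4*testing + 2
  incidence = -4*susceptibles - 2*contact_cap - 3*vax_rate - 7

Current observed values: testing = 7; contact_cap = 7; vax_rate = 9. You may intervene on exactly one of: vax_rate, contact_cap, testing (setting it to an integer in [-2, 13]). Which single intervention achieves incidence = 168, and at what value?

Intervening on vax_rate: incidence = 13*vax_rate + 83. Reaching 168 requires vax_rate = 85/13, not an integer.
Intervening on contact_cap: incidence = -2*contact_cap + 214. Reaching 168 requires contact_cap = 23, outside [-2, 13].
Intervening on testing: with other inputs at their observed values, incidence = 16*testing + 88. Solving for 168 gives testing = 5, within [-2, 13].

set testing = 5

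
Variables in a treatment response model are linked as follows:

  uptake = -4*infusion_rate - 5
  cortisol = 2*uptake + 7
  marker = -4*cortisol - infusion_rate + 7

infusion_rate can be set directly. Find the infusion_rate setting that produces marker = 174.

infusion_rate = 5

Substituting into the cortisol equation gives cortisol = -8*infusion_rate - 3.
This gives marker = 31*infusion_rate + 19.
Solve 31*infusion_rate + 19 = 174: infusion_rate = (174 - 19) / 31 = 5.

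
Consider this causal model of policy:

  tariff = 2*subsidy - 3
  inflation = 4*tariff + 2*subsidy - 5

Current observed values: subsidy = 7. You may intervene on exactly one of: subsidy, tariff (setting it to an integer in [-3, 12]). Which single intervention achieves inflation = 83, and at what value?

set subsidy = 10

Intervening on subsidy: with other inputs at their observed values, inflation = 10*subsidy - 17. Solving for 83 gives subsidy = 10, within [-3, 12].
Intervening on tariff: inflation = 4*tariff + 9. Reaching 83 requires tariff = 37/2, not an integer.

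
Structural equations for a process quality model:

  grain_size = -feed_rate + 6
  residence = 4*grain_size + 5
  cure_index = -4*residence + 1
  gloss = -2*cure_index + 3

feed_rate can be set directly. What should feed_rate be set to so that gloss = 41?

feed_rate = 6

Substituting into the residence equation gives residence = -4*feed_rate + 29.
cure_index becomes 16*feed_rate - 115.
Substituting into the gloss equation gives gloss = -32*feed_rate + 233.
Solve -32*feed_rate + 233 = 41: feed_rate = (41 - 233) / -32 = 6.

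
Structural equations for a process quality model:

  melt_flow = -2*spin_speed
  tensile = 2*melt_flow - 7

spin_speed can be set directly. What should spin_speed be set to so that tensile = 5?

spin_speed = -3

Substituting into the tensile equation gives tensile = -4*spin_speed - 7.
Solve -4*spin_speed - 7 = 5: spin_speed = (5 + 7) / -4 = -3.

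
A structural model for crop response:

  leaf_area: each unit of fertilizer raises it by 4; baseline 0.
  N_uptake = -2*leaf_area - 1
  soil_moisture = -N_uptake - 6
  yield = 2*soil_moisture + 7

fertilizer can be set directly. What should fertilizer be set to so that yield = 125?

fertilizer = 8

Substituting into the N_uptake equation gives N_uptake = -8*fertilizer - 1.
soil_moisture becomes 8*fertilizer - 5.
Substituting into the yield equation gives yield = 16*fertilizer - 3.
Solve 16*fertilizer - 3 = 125: fertilizer = (125 + 3) / 16 = 8.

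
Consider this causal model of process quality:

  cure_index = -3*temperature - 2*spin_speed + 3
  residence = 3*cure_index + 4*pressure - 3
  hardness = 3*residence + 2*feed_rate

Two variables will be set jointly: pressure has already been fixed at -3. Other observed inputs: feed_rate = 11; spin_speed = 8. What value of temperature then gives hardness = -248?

temperature = 4

With pressure held at -3:
Substituting into the cure_index equation gives cure_index = -3*temperature - 13.
Substituting into the residence equation gives residence = -9*temperature - 54.
Substituting into the hardness equation gives hardness = -27*temperature - 140.
Solve -27*temperature - 140 = -248: temperature = (-248 + 140) / -27 = 4.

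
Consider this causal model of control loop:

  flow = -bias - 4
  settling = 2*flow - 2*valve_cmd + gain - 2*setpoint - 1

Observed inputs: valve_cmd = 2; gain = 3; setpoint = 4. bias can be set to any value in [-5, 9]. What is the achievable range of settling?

Substituting into the settling equation gives settling = -2*bias - 18.
Linear in bias, so extremes are at the endpoints: bias = -5 gives settling = -8; bias = 9 gives settling = -36.

-36 to -8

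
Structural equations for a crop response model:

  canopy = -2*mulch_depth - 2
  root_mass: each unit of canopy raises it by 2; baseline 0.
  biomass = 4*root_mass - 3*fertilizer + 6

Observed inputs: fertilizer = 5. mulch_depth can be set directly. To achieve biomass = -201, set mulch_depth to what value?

Substituting into the root_mass equation gives root_mass = -4*mulch_depth - 4.
Substituting into the biomass equation gives biomass = -16*mulch_depth - 25.
Solve -16*mulch_depth - 25 = -201: mulch_depth = (-201 + 25) / -16 = 11.

mulch_depth = 11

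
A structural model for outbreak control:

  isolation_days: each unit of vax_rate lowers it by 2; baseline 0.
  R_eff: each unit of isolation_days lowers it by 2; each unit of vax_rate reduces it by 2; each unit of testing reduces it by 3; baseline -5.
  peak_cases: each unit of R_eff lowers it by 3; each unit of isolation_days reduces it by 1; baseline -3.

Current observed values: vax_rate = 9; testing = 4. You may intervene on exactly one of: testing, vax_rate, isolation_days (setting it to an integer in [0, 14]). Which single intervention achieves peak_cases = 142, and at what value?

Intervening on testing: peak_cases = 9*testing - 24. Reaching 142 requires testing = 166/9, not an integer.
Intervening on vax_rate: peak_cases = -4*vax_rate + 48. Reaching 142 requires vax_rate = -47/2, not an integer.
Intervening on isolation_days: with other inputs at their observed values, peak_cases = 5*isolation_days + 102. Solving for 142 gives isolation_days = 8, within [0, 14].

set isolation_days = 8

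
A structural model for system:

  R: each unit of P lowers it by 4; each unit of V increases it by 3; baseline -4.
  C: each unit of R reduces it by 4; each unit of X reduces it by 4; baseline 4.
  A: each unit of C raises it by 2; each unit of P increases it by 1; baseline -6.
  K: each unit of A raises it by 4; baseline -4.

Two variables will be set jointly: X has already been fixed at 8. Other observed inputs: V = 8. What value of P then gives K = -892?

P = 0

With X held at 8:
Substituting into the R equation gives R = -4*P + 20.
C becomes 16*P - 108.
So A = 33*P - 222.
Substituting into the K equation gives K = 132*P - 892.
Solve 132*P - 892 = -892: P = (-892 + 892) / 132 = 0.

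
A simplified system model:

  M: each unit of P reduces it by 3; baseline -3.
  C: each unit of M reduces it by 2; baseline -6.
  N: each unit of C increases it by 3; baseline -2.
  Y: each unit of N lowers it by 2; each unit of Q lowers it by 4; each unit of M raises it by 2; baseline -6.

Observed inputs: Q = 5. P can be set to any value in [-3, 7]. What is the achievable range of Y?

Substituting into the C equation gives C = 6*P.
This gives N = 18*P - 2.
Substituting into the Y equation gives Y = -42*P - 28.
Linear in P, so extremes are at the endpoints: P = -3 gives Y = 98; P = 7 gives Y = -322.

-322 to 98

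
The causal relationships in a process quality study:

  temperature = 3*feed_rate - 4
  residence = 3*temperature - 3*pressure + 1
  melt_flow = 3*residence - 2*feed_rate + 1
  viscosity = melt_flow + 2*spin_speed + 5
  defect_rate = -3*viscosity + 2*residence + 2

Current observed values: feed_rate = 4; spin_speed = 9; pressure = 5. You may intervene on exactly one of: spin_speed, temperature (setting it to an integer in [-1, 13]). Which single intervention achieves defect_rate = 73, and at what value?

set temperature = -1

Intervening on spin_speed: defect_rate = -6*spin_speed - 62. Reaching 73 requires spin_speed = -45/2, not an integer.
Intervening on temperature: with other inputs at their observed values, defect_rate = -21*temperature + 52. Solving for 73 gives temperature = -1, within [-1, 13].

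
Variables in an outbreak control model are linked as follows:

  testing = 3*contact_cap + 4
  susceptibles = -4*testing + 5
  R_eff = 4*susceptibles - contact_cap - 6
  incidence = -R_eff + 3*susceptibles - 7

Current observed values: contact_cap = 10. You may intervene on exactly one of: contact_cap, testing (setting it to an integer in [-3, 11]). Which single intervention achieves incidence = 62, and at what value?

Intervening on contact_cap: with other inputs at their observed values, incidence = 13*contact_cap + 10. Solving for 62 gives contact_cap = 4, within [-3, 11].
Intervening on testing: incidence = 4*testing + 4. Reaching 62 requires testing = 29/2, not an integer.

set contact_cap = 4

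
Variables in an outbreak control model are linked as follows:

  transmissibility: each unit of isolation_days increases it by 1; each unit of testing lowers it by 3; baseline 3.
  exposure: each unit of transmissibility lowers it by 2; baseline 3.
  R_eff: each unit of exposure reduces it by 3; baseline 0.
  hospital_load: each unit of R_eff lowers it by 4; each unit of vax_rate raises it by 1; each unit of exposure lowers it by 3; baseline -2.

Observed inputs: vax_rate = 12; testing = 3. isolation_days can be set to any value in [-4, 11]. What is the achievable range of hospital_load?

-53 to 217

Substituting into the transmissibility equation gives transmissibility = isolation_days - 6.
Substituting into the exposure equation gives exposure = -2*isolation_days + 15.
Substituting into the R_eff equation gives R_eff = 6*isolation_days - 45.
This gives hospital_load = -18*isolation_days + 145.
Linear in isolation_days, so extremes are at the endpoints: isolation_days = -4 gives hospital_load = 217; isolation_days = 11 gives hospital_load = -53.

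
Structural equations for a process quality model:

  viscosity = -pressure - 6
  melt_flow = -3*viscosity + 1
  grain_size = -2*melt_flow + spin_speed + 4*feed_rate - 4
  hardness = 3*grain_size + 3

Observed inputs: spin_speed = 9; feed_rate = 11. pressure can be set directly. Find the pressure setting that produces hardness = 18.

Substituting into the melt_flow equation gives melt_flow = 3*pressure + 19.
So grain_size = -6*pressure + 11.
So hardness = -18*pressure + 36.
Solve -18*pressure + 36 = 18: pressure = (18 - 36) / -18 = 1.

pressure = 1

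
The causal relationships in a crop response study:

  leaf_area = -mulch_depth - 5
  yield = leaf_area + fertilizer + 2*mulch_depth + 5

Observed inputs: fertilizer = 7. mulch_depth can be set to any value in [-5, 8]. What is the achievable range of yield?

2 to 15

Substituting into the yield equation gives yield = mulch_depth + 7.
Linear in mulch_depth, so extremes are at the endpoints: mulch_depth = -5 gives yield = 2; mulch_depth = 8 gives yield = 15.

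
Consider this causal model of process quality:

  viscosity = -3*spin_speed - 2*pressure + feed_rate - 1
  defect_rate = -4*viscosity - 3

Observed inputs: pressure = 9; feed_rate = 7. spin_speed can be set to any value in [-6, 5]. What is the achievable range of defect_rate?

-27 to 105

Substituting into the viscosity equation gives viscosity = -3*spin_speed - 12.
So defect_rate = 12*spin_speed + 45.
Linear in spin_speed, so extremes are at the endpoints: spin_speed = -6 gives defect_rate = -27; spin_speed = 5 gives defect_rate = 105.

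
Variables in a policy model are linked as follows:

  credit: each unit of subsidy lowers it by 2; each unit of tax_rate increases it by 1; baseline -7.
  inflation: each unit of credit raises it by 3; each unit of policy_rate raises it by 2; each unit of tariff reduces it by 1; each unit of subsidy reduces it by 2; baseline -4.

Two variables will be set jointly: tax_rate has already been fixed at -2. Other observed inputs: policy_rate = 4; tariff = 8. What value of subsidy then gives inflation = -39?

With tax_rate held at -2:
Substituting into the credit equation gives credit = -2*subsidy - 9.
This gives inflation = -8*subsidy - 31.
Solve -8*subsidy - 31 = -39: subsidy = (-39 + 31) / -8 = 1.

subsidy = 1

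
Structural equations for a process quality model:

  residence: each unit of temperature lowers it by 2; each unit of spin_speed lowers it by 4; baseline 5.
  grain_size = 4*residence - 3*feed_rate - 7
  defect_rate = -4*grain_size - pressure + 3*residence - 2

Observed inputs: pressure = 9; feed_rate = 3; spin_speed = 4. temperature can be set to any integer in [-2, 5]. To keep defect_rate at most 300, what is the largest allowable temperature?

Substituting into the residence equation gives residence = -2*temperature - 11.
This gives grain_size = -8*temperature - 60.
Substituting into the defect_rate equation gives defect_rate = 26*temperature + 196.
Require 26*temperature + 196 ≤ 300, so temperature ≤ 4.
The largest integer in [-2, 5] satisfying this is 4.

temperature = 4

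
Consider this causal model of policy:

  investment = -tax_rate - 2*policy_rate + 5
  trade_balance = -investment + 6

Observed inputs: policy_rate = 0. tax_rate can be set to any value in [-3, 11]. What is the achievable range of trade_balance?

-2 to 12

Substituting into the investment equation gives investment = -tax_rate + 5.
trade_balance becomes tax_rate + 1.
Linear in tax_rate, so extremes are at the endpoints: tax_rate = -3 gives trade_balance = -2; tax_rate = 11 gives trade_balance = 12.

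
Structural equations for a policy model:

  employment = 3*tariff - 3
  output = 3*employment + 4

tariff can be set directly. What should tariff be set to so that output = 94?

Substituting into the output equation gives output = 9*tariff - 5.
Solve 9*tariff - 5 = 94: tariff = (94 + 5) / 9 = 11.

tariff = 11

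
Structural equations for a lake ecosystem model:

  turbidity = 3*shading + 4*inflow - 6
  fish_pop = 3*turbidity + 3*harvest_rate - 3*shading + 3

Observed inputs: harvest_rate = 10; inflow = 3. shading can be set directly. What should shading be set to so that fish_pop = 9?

shading = -7

Substituting into the turbidity equation gives turbidity = 3*shading + 6.
fish_pop becomes 6*shading + 51.
Solve 6*shading + 51 = 9: shading = (9 - 51) / 6 = -7.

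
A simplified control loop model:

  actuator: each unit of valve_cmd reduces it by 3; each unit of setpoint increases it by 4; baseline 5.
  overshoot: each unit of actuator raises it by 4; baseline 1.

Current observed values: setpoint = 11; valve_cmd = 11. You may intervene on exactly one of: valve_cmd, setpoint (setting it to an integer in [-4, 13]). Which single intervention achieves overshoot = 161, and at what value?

Intervening on valve_cmd: with other inputs at their observed values, overshoot = -12*valve_cmd + 197. Solving for 161 gives valve_cmd = 3, within [-4, 13].
Intervening on setpoint: overshoot = 16*setpoint - 111. Reaching 161 requires setpoint = 17, outside [-4, 13].

set valve_cmd = 3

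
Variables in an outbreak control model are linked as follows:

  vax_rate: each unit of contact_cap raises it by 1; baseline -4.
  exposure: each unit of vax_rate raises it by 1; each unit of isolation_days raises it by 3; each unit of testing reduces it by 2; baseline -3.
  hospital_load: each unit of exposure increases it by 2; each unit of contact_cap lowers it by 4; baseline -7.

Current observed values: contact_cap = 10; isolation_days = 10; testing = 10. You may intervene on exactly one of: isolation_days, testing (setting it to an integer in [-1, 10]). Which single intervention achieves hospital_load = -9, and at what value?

Intervening on isolation_days: hospital_load = 6*isolation_days - 81. Reaching -9 requires isolation_days = 12, outside [-1, 10].
Intervening on testing: with other inputs at their observed values, hospital_load = -4*testing + 19. Solving for -9 gives testing = 7, within [-1, 10].

set testing = 7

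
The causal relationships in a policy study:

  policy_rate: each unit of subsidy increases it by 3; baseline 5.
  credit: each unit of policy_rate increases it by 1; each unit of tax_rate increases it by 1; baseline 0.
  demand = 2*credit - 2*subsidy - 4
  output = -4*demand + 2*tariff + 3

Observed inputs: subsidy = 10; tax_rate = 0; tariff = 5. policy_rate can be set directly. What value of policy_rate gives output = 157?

policy_rate = -6

Intervening on policy_rate fixes its value directly, overriding its dependence on subsidy.
Substituting into the credit equation gives credit = policy_rate.
Substituting into the demand equation gives demand = 2*policy_rate - 24.
output becomes -8*policy_rate + 109.
Solve -8*policy_rate + 109 = 157: policy_rate = (157 - 109) / -8 = -6.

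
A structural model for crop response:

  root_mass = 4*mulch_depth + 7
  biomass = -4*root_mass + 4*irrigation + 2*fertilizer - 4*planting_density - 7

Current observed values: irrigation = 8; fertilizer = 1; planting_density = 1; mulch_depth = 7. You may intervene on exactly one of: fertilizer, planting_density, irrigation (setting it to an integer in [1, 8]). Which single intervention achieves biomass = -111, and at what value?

set fertilizer = 4

Intervening on fertilizer: with other inputs at their observed values, biomass = 2*fertilizer - 119. Solving for -111 gives fertilizer = 4, within [1, 8].
Intervening on planting_density: biomass = -4*planting_density - 113. Reaching -111 requires planting_density = -1/2, not an integer.
Intervening on irrigation: biomass = 4*irrigation - 149. Reaching -111 requires irrigation = 19/2, not an integer.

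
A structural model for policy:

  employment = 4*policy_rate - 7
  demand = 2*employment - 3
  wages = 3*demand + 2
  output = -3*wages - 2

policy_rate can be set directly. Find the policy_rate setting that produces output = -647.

Substituting into the demand equation gives demand = 8*policy_rate - 17.
wages becomes 24*policy_rate - 49.
So output = -72*policy_rate + 145.
Solve -72*policy_rate + 145 = -647: policy_rate = (-647 - 145) / -72 = 11.

policy_rate = 11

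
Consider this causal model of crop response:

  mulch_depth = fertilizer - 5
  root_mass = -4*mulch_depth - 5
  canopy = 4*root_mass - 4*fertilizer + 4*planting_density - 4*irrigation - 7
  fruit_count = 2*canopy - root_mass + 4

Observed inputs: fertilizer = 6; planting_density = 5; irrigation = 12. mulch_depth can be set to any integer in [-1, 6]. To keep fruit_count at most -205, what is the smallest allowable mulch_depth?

mulch_depth = 2

Intervening on mulch_depth fixes its value directly, overriding its dependence on fertilizer.
Substituting into the canopy equation gives canopy = -16*mulch_depth - 79.
So fruit_count = -28*mulch_depth - 149.
Require -28*mulch_depth - 149 ≤ -205, so mulch_depth ≥ 2.
The smallest integer in [-1, 6] satisfying this is 2.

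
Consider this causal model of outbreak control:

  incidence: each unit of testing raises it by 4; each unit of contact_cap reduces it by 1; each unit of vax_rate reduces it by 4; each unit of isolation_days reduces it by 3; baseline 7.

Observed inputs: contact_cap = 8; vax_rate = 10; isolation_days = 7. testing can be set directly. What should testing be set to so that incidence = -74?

Substituting into the incidence equation gives incidence = 4*testing - 62.
Solve 4*testing - 62 = -74: testing = (-74 + 62) / 4 = -3.

testing = -3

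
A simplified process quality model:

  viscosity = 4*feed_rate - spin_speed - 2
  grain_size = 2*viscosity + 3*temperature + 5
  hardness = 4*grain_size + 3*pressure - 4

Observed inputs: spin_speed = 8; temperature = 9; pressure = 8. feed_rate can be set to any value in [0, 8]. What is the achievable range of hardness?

68 to 324

Substituting into the viscosity equation gives viscosity = 4*feed_rate - 10.
So grain_size = 8*feed_rate + 12.
This gives hardness = 32*feed_rate + 68.
Linear in feed_rate, so extremes are at the endpoints: feed_rate = 0 gives hardness = 68; feed_rate = 8 gives hardness = 324.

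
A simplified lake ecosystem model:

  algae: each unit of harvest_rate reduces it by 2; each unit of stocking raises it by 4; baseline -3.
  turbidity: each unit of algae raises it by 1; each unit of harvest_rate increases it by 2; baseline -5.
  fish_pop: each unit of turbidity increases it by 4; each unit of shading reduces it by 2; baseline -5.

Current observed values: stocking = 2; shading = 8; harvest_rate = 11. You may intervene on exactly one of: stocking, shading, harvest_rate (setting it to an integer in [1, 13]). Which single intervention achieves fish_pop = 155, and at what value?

Intervening on stocking: with other inputs at their observed values, fish_pop = 16*stocking - 53. Solving for 155 gives stocking = 13, within [1, 13].
Intervening on shading: fish_pop = -2*shading - 5. Reaching 155 requires shading = -80, outside [1, 13].
Intervening on harvest_rate: the paths from harvest_rate to fish_pop cancel (net effect zero), leaving fish_pop = -21; 155 is unreachable this way.

set stocking = 13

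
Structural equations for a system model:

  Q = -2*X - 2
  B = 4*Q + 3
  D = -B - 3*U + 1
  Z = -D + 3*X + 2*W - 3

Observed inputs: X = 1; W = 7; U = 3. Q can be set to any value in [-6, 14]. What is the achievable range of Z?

1 to 81

Intervening on Q fixes its value directly, overriding its dependence on X.
Substituting into the D equation gives D = -4*Q - 11.
So Z = 4*Q + 25.
Linear in Q, so extremes are at the endpoints: Q = -6 gives Z = 1; Q = 14 gives Z = 81.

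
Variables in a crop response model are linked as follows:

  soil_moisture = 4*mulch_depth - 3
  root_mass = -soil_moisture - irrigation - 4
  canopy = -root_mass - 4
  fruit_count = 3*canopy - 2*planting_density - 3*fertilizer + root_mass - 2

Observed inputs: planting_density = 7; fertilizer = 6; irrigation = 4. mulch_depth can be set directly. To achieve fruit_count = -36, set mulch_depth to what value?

mulch_depth = 0

Substituting into the root_mass equation gives root_mass = -4*mulch_depth - 5.
canopy becomes 4*mulch_depth + 1.
This gives fruit_count = 8*mulch_depth - 36.
Solve 8*mulch_depth - 36 = -36: mulch_depth = (-36 + 36) / 8 = 0.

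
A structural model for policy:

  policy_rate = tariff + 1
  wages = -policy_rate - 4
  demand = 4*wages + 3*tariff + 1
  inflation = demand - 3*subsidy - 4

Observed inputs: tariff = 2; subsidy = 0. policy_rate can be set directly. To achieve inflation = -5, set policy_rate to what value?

Intervening on policy_rate fixes its value directly, overriding its dependence on tariff.
Substituting into the demand equation gives demand = -4*policy_rate - 9.
inflation becomes -4*policy_rate - 13.
Solve -4*policy_rate - 13 = -5: policy_rate = (-5 + 13) / -4 = -2.

policy_rate = -2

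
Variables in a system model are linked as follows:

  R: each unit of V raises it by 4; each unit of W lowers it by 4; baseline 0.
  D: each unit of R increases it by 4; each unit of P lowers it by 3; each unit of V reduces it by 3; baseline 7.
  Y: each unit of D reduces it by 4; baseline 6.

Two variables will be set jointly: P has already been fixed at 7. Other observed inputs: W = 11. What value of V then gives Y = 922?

V = -3

With P held at 7:
Substituting into the R equation gives R = 4*V - 44.
Substituting into the D equation gives D = 13*V - 190.
Y becomes -52*V + 766.
Solve -52*V + 766 = 922: V = (922 - 766) / -52 = -3.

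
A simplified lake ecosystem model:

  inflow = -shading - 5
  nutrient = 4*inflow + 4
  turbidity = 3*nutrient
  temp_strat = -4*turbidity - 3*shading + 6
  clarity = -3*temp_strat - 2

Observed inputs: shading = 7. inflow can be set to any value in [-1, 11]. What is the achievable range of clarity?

43 to 1771

Intervening on inflow fixes its value directly, overriding its dependence on shading.
Substituting into the turbidity equation gives turbidity = 12*inflow + 12.
temp_strat becomes -48*inflow - 63.
Substituting into the clarity equation gives clarity = 144*inflow + 187.
Linear in inflow, so extremes are at the endpoints: inflow = -1 gives clarity = 43; inflow = 11 gives clarity = 1771.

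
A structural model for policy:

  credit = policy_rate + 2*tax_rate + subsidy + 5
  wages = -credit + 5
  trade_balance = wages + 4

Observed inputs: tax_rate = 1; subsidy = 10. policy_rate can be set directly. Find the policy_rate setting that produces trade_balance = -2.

Substituting into the credit equation gives credit = policy_rate + 17.
Substituting into the wages equation gives wages = -policy_rate - 12.
Substituting into the trade_balance equation gives trade_balance = -policy_rate - 8.
Solve -policy_rate - 8 = -2: policy_rate = (-2 + 8) / -1 = -6.

policy_rate = -6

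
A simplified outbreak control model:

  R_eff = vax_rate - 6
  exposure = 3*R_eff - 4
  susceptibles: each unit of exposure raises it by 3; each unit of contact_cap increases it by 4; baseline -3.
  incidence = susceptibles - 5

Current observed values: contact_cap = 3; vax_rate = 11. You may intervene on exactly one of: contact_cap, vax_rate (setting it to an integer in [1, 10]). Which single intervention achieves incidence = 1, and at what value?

Intervening on contact_cap: incidence = 4*contact_cap + 25. Reaching 1 requires contact_cap = -6, outside [1, 10].
Intervening on vax_rate: with other inputs at their observed values, incidence = 9*vax_rate - 62. Solving for 1 gives vax_rate = 7, within [1, 10].

set vax_rate = 7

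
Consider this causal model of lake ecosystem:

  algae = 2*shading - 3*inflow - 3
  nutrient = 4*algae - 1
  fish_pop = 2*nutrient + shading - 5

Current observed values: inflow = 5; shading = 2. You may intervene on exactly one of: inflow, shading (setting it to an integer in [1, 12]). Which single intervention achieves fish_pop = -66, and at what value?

Intervening on inflow: fish_pop = -24*inflow + 3. Reaching -66 requires inflow = 23/8, not an integer.
Intervening on shading: with other inputs at their observed values, fish_pop = 17*shading - 151. Solving for -66 gives shading = 5, within [1, 12].

set shading = 5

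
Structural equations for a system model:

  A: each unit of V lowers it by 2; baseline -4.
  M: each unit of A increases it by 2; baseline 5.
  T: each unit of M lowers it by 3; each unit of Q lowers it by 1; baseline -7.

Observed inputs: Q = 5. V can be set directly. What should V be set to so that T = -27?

V = -2

Substituting into the M equation gives M = -4*V - 3.
Substituting into the T equation gives T = 12*V - 3.
Solve 12*V - 3 = -27: V = (-27 + 3) / 12 = -2.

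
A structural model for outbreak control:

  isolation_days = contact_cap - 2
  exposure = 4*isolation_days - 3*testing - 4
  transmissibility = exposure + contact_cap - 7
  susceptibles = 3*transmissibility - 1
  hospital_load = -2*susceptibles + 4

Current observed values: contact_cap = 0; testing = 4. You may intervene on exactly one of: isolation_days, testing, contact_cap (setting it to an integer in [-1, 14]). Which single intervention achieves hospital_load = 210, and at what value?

set testing = 5

Intervening on isolation_days: hospital_load = -24*isolation_days + 144. Reaching 210 requires isolation_days = -11/4, not an integer.
Intervening on testing: with other inputs at their observed values, hospital_load = 18*testing + 120. Solving for 210 gives testing = 5, within [-1, 14].
Intervening on contact_cap: hospital_load = -30*contact_cap + 192. Reaching 210 requires contact_cap = -3/5, not an integer.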